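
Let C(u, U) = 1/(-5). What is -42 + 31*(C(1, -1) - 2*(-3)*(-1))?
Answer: -1171/5 ≈ -234.20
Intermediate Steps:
C(u, U) = -1/5
-42 + 31*(C(1, -1) - 2*(-3)*(-1)) = -42 + 31*(-1/5 - 2*(-3)*(-1)) = -42 + 31*(-1/5 + 6*(-1)) = -42 + 31*(-1/5 - 6) = -42 + 31*(-31/5) = -42 - 961/5 = -1171/5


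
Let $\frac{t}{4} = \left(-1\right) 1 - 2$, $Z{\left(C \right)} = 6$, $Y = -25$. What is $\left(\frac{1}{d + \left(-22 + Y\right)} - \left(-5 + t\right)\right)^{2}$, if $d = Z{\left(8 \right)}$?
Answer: $\frac{484416}{1681} \approx 288.17$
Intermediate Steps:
$d = 6$
$t = -12$ ($t = 4 \left(\left(-1\right) 1 - 2\right) = 4 \left(-1 - 2\right) = 4 \left(-3\right) = -12$)
$\left(\frac{1}{d + \left(-22 + Y\right)} - \left(-5 + t\right)\right)^{2} = \left(\frac{1}{6 - 47} + \left(5 - -12\right)\right)^{2} = \left(\frac{1}{6 - 47} + \left(5 + 12\right)\right)^{2} = \left(\frac{1}{-41} + 17\right)^{2} = \left(- \frac{1}{41} + 17\right)^{2} = \left(\frac{696}{41}\right)^{2} = \frac{484416}{1681}$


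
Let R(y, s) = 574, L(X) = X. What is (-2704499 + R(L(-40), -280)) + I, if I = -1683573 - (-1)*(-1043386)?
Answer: -5430884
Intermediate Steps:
I = -2726959 (I = -1683573 - 1*1043386 = -1683573 - 1043386 = -2726959)
(-2704499 + R(L(-40), -280)) + I = (-2704499 + 574) - 2726959 = -2703925 - 2726959 = -5430884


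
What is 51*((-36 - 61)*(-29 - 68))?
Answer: 479859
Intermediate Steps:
51*((-36 - 61)*(-29 - 68)) = 51*(-97*(-97)) = 51*9409 = 479859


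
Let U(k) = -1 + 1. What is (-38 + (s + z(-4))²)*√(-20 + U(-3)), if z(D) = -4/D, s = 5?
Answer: -4*I*√5 ≈ -8.9443*I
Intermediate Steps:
U(k) = 0
(-38 + (s + z(-4))²)*√(-20 + U(-3)) = (-38 + (5 - 4/(-4))²)*√(-20 + 0) = (-38 + (5 - 4*(-¼))²)*√(-20) = (-38 + (5 + 1)²)*(2*I*√5) = (-38 + 6²)*(2*I*√5) = (-38 + 36)*(2*I*√5) = -4*I*√5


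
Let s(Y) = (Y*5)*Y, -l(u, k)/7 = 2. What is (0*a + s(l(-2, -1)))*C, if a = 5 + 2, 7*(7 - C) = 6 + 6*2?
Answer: 4340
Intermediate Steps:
l(u, k) = -14 (l(u, k) = -7*2 = -14)
C = 31/7 (C = 7 - (6 + 6*2)/7 = 7 - (6 + 12)/7 = 7 - ⅐*18 = 7 - 18/7 = 31/7 ≈ 4.4286)
s(Y) = 5*Y² (s(Y) = (5*Y)*Y = 5*Y²)
a = 7
(0*a + s(l(-2, -1)))*C = (0*7 + 5*(-14)²)*(31/7) = (0 + 5*196)*(31/7) = (0 + 980)*(31/7) = 980*(31/7) = 4340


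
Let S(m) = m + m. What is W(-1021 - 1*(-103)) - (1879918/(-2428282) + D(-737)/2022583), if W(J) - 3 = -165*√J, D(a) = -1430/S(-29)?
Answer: 268778321937659/71215327439887 - 495*I*√102 ≈ 3.7742 - 4999.3*I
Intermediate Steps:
S(m) = 2*m
D(a) = 715/29 (D(a) = -1430/(2*(-29)) = -1430/(-58) = -1430*(-1/58) = 715/29)
W(J) = 3 - 165*√J
W(-1021 - 1*(-103)) - (1879918/(-2428282) + D(-737)/2022583) = (3 - 165*√(-1021 - 1*(-103))) - (1879918/(-2428282) + (715/29)/2022583) = (3 - 165*√(-1021 + 103)) - (1879918*(-1/2428282) + (715/29)*(1/2022583)) = (3 - 495*I*√102) - (-939959/1214141 + 715/58654907) = (3 - 495*I*√102) - 1*(-55132339617998/71215327439887) = (3 - 495*I*√102) + 55132339617998/71215327439887 = 268778321937659/71215327439887 - 495*I*√102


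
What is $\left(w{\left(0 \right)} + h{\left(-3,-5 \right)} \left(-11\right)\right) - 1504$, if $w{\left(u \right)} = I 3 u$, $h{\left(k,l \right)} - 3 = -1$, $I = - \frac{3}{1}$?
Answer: $-1526$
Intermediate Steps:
$I = -3$ ($I = \left(-3\right) 1 = -3$)
$h{\left(k,l \right)} = 2$ ($h{\left(k,l \right)} = 3 - 1 = 2$)
$w{\left(u \right)} = - 9 u$ ($w{\left(u \right)} = \left(-3\right) 3 u = - 9 u$)
$\left(w{\left(0 \right)} + h{\left(-3,-5 \right)} \left(-11\right)\right) - 1504 = \left(\left(-9\right) 0 + 2 \left(-11\right)\right) - 1504 = \left(0 - 22\right) - 1504 = -22 - 1504 = -1526$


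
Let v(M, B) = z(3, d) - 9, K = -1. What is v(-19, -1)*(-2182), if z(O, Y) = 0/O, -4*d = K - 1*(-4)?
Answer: 19638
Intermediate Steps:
d = -¾ (d = -(-1 - 1*(-4))/4 = -(-1 + 4)/4 = -¼*3 = -¾ ≈ -0.75000)
z(O, Y) = 0
v(M, B) = -9 (v(M, B) = 0 - 9 = -9)
v(-19, -1)*(-2182) = -9*(-2182) = 19638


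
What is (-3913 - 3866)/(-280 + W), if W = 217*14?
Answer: -7779/2758 ≈ -2.8205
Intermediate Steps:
W = 3038
(-3913 - 3866)/(-280 + W) = (-3913 - 3866)/(-280 + 3038) = -7779/2758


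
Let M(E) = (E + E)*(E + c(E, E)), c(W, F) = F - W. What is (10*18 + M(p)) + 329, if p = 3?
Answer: 527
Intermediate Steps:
M(E) = 2*E² (M(E) = (E + E)*(E + (E - E)) = (2*E)*(E + 0) = (2*E)*E = 2*E²)
(10*18 + M(p)) + 329 = (10*18 + 2*3²) + 329 = (180 + 2*9) + 329 = (180 + 18) + 329 = 198 + 329 = 527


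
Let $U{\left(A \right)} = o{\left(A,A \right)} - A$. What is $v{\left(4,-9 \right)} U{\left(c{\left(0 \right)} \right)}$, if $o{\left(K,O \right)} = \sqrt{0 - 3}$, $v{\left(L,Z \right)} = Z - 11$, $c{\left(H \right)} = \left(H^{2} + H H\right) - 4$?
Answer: $-80 - 20 i \sqrt{3} \approx -80.0 - 34.641 i$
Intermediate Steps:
$c{\left(H \right)} = -4 + 2 H^{2}$ ($c{\left(H \right)} = \left(H^{2} + H^{2}\right) - 4 = 2 H^{2} - 4 = -4 + 2 H^{2}$)
$v{\left(L,Z \right)} = -11 + Z$
$o{\left(K,O \right)} = i \sqrt{3}$ ($o{\left(K,O \right)} = \sqrt{-3} = i \sqrt{3}$)
$U{\left(A \right)} = - A + i \sqrt{3}$ ($U{\left(A \right)} = i \sqrt{3} - A = - A + i \sqrt{3}$)
$v{\left(4,-9 \right)} U{\left(c{\left(0 \right)} \right)} = \left(-11 - 9\right) \left(- (-4 + 2 \cdot 0^{2}) + i \sqrt{3}\right) = - 20 \left(- (-4 + 2 \cdot 0) + i \sqrt{3}\right) = - 20 \left(- (-4 + 0) + i \sqrt{3}\right) = - 20 \left(\left(-1\right) \left(-4\right) + i \sqrt{3}\right) = - 20 \left(4 + i \sqrt{3}\right) = -80 - 20 i \sqrt{3}$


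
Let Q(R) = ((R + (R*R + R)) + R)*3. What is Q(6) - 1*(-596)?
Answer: 758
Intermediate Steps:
Q(R) = 3*R² + 9*R (Q(R) = ((R + (R² + R)) + R)*3 = ((R + (R + R²)) + R)*3 = ((R² + 2*R) + R)*3 = (R² + 3*R)*3 = 3*R² + 9*R)
Q(6) - 1*(-596) = 3*6*(3 + 6) - 1*(-596) = 3*6*9 + 596 = 162 + 596 = 758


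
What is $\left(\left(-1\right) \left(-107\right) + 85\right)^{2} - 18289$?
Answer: $18575$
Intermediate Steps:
$\left(\left(-1\right) \left(-107\right) + 85\right)^{2} - 18289 = \left(107 + 85\right)^{2} - 18289 = 192^{2} - 18289 = 36864 - 18289 = 18575$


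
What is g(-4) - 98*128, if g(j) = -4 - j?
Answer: -12544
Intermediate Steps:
g(-4) - 98*128 = (-4 - 1*(-4)) - 98*128 = (-4 + 4) - 12544 = 0 - 12544 = -12544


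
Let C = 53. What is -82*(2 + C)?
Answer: -4510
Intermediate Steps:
-82*(2 + C) = -82*(2 + 53) = -82*55 = -4510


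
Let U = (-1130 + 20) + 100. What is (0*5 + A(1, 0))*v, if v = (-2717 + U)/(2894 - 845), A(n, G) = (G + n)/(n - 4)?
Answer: 3727/6147 ≈ 0.60631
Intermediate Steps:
U = -1010 (U = -1110 + 100 = -1010)
A(n, G) = (G + n)/(-4 + n)
v = -3727/2049 (v = (-2717 - 1010)/(2894 - 845) = -3727/2049 ≈ -1.8189)
(0*5 + A(1, 0))*v = (0*5 + (0 + 1)/(-4 + 1))*(-3727/2049) = (0 + 1/(-3))*(-3727/2049) = (0 - ⅓*1)*(-3727/2049) = (0 - ⅓)*(-3727/2049) = -⅓*(-3727/2049) = 3727/6147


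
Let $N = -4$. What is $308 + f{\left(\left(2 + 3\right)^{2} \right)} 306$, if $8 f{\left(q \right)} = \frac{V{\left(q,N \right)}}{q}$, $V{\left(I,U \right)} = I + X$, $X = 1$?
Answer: $\frac{17389}{50} \approx 347.78$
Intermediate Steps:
$V{\left(I,U \right)} = 1 + I$ ($V{\left(I,U \right)} = I + 1 = 1 + I$)
$f{\left(q \right)} = \frac{1 + q}{8 q}$ ($f{\left(q \right)} = \frac{\left(1 + q\right) \frac{1}{q}}{8} = \frac{\frac{1}{q} \left(1 + q\right)}{8} = \frac{1 + q}{8 q}$)
$308 + f{\left(\left(2 + 3\right)^{2} \right)} 306 = 308 + \frac{1 + \left(2 + 3\right)^{2}}{8 \left(2 + 3\right)^{2}} \cdot 306 = 308 + \frac{1 + 5^{2}}{8 \cdot 5^{2}} \cdot 306 = 308 + \frac{1 + 25}{8 \cdot 25} \cdot 306 = 308 + \frac{1}{8} \cdot \frac{1}{25} \cdot 26 \cdot 306 = 308 + \frac{13}{100} \cdot 306 = 308 + \frac{1989}{50} = \frac{17389}{50}$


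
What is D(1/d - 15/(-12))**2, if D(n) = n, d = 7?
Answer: 1521/784 ≈ 1.9401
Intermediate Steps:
D(1/d - 15/(-12))**2 = (1/7 - 15/(-12))**2 = (1*(1/7) - 15*(-1/12))**2 = (1/7 + 5/4)**2 = (39/28)**2 = 1521/784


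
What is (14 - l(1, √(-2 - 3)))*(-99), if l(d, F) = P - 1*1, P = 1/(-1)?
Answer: -1584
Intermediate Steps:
P = -1
l(d, F) = -2 (l(d, F) = -1 - 1*1 = -1 - 1 = -2)
(14 - l(1, √(-2 - 3)))*(-99) = (14 - 1*(-2))*(-99) = (14 + 2)*(-99) = 16*(-99) = -1584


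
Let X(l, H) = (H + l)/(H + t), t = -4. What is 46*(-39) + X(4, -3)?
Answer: -12559/7 ≈ -1794.1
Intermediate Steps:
X(l, H) = (H + l)/(-4 + H) (X(l, H) = (H + l)/(H - 4) = (H + l)/(-4 + H))
46*(-39) + X(4, -3) = 46*(-39) + (-3 + 4)/(-4 - 3) = -1794 + 1/(-7) = -1794 - 1/7*1 = -1794 - 1/7 = -12559/7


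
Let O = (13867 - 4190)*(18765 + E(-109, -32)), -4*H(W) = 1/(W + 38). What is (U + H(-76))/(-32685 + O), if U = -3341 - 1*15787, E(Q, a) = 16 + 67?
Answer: -2907455/27718630472 ≈ -0.00010489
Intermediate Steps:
E(Q, a) = 83
H(W) = -1/(4*(38 + W)) (H(W) = -1/(4*(W + 38)) = -1/(4*(38 + W)))
O = 182392096 (O = (13867 - 4190)*(18765 + 83) = 9677*18848 = 182392096)
U = -19128 (U = -3341 - 15787 = -19128)
(U + H(-76))/(-32685 + O) = (-19128 - 1/(152 + 4*(-76)))/(-32685 + 182392096) = (-19128 - 1/(152 - 304))/182359411 = (-19128 - 1/(-152))*(1/182359411) = (-19128 - 1*(-1/152))*(1/182359411) = (-19128 + 1/152)*(1/182359411) = -2907455/152*1/182359411 = -2907455/27718630472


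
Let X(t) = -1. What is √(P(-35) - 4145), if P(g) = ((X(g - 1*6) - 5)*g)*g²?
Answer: √253105 ≈ 503.10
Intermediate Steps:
P(g) = -6*g³ (P(g) = ((-1 - 5)*g)*g² = (-6*g)*g² = -6*g³)
√(P(-35) - 4145) = √(-6*(-35)³ - 4145) = √(-6*(-42875) - 4145) = √(257250 - 4145) = √253105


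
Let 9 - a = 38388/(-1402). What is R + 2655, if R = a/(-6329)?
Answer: 11779224492/4436629 ≈ 2655.0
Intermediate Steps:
a = 25503/701 (a = 9 - 38388/(-1402) = 9 - 38388*(-1)/1402 = 9 - 1*(-19194/701) = 9 + 19194/701 = 25503/701 ≈ 36.381)
R = -25503/4436629 (R = (25503/701)/(-6329) = (25503/701)*(-1/6329) = -25503/4436629 ≈ -0.0057483)
R + 2655 = -25503/4436629 + 2655 = 11779224492/4436629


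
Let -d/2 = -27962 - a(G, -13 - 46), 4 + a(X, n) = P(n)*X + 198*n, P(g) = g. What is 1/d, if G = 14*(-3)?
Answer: 1/37508 ≈ 2.6661e-5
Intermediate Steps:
G = -42
a(X, n) = -4 + 198*n + X*n (a(X, n) = -4 + (n*X + 198*n) = -4 + (X*n + 198*n) = -4 + (198*n + X*n) = -4 + 198*n + X*n)
d = 37508 (d = -2*(-27962 - (-4 + 198*(-13 - 46) - 42*(-13 - 46))) = -2*(-27962 - (-4 + 198*(-59) - 42*(-59))) = -2*(-27962 - (-4 - 11682 + 2478)) = -2*(-27962 - 1*(-9208)) = -2*(-27962 + 9208) = -2*(-18754) = 37508)
1/d = 1/37508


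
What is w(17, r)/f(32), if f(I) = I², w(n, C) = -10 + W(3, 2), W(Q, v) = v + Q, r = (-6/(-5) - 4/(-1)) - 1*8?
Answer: -5/1024 ≈ -0.0048828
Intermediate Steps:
r = -14/5 (r = (-6*(-⅕) - 4*(-1)) - 8 = (6/5 + 4) - 8 = 26/5 - 8 = -14/5 ≈ -2.8000)
W(Q, v) = Q + v
w(n, C) = -5 (w(n, C) = -10 + (3 + 2) = -10 + 5 = -5)
w(17, r)/f(32) = -5/(32²) = -5/1024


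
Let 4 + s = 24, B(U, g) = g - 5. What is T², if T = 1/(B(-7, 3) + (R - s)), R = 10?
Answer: 1/144 ≈ 0.0069444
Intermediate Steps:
B(U, g) = -5 + g
s = 20 (s = -4 + 24 = 20)
T = -1/12 (T = 1/((-5 + 3) + (10 - 1*20)) = 1/(-2 + (10 - 20)) = 1/(-2 - 10) = 1/(-12) = -1/12 ≈ -0.083333)
T² = (-1/12)² = 1/144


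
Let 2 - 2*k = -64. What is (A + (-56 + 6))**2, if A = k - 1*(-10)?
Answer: 49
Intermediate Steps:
k = 33 (k = 1 - 1/2*(-64) = 1 + 32 = 33)
A = 43 (A = 33 - 1*(-10) = 33 + 10 = 43)
(A + (-56 + 6))**2 = (43 + (-56 + 6))**2 = (43 - 50)**2 = (-7)**2 = 49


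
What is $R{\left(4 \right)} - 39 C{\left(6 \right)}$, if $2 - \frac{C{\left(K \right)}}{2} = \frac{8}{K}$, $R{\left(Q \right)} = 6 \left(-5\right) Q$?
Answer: $-172$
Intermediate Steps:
$R{\left(Q \right)} = - 30 Q$
$C{\left(K \right)} = 4 - \frac{16}{K}$ ($C{\left(K \right)} = 4 - 2 \frac{8}{K} = 4 - \frac{16}{K}$)
$R{\left(4 \right)} - 39 C{\left(6 \right)} = \left(-30\right) 4 - 39 \left(4 - \frac{16}{6}\right) = -120 - 39 \left(4 - \frac{8}{3}\right) = -120 - 52 = -172$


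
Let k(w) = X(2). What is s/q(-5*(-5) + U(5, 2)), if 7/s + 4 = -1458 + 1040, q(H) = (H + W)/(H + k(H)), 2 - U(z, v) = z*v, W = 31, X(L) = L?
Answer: -133/20256 ≈ -0.0065660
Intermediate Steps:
k(w) = 2
U(z, v) = 2 - v*z (U(z, v) = 2 - z*v = 2 - v*z)
q(H) = (31 + H)/(2 + H) (q(H) = (H + 31)/(H + 2) = (31 + H)/(2 + H))
s = -7/422 (s = 7/(-4 + (-1458 + 1040)) = 7/(-4 - 418) = 7/(-422) = 7*(-1/422) = -7/422 ≈ -0.016588)
s/q(-5*(-5) + U(5, 2)) = -7*(2 + (-5*(-5) + (2 - 1*2*5)))/(31 + (-5*(-5) + (2 - 1*2*5)))/422 = -7*(2 + (25 + (2 - 10)))/(31 + (25 + (2 - 10)))/422 = -7*(2 + (25 - 8))/(31 + (25 - 8))/422 = -7*(2 + 17)/(31 + 17)/422 = -7/(422*(48/19)) = -7/(422*((1/19)*48)) = -7/(422*48/19) = -7/422*19/48 = -133/20256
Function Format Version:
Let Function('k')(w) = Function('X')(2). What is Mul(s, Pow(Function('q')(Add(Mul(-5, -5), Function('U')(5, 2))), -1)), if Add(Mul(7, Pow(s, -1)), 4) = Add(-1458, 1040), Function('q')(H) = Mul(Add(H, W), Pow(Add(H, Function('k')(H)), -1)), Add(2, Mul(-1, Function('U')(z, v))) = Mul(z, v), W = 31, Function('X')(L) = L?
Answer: Rational(-133, 20256) ≈ -0.0065660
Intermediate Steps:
Function('k')(w) = 2
Function('U')(z, v) = Add(2, Mul(-1, v, z)) (Function('U')(z, v) = Add(2, Mul(-1, Mul(z, v))) = Add(2, Mul(-1, Mul(v, z))) = Add(2, Mul(-1, v, z)))
Function('q')(H) = Mul(Pow(Add(2, H), -1), Add(31, H)) (Function('q')(H) = Mul(Add(H, 31), Pow(Add(H, 2), -1)) = Mul(Add(31, H), Pow(Add(2, H), -1)) = Mul(Pow(Add(2, H), -1), Add(31, H)))
s = Rational(-7, 422) (s = Mul(7, Pow(Add(-4, Add(-1458, 1040)), -1)) = Mul(7, Pow(Add(-4, -418), -1)) = Mul(7, Pow(-422, -1)) = Mul(7, Rational(-1, 422)) = Rational(-7, 422) ≈ -0.016588)
Mul(s, Pow(Function('q')(Add(Mul(-5, -5), Function('U')(5, 2))), -1)) = Mul(Rational(-7, 422), Pow(Mul(Pow(Add(2, Add(Mul(-5, -5), Add(2, Mul(-1, 2, 5)))), -1), Add(31, Add(Mul(-5, -5), Add(2, Mul(-1, 2, 5))))), -1)) = Mul(Rational(-7, 422), Pow(Mul(Pow(Add(2, Add(25, Add(2, -10))), -1), Add(31, Add(25, Add(2, -10)))), -1)) = Mul(Rational(-7, 422), Pow(Mul(Pow(Add(2, Add(25, -8)), -1), Add(31, Add(25, -8))), -1)) = Mul(Rational(-7, 422), Pow(Mul(Pow(Add(2, 17), -1), Add(31, 17)), -1)) = Mul(Rational(-7, 422), Pow(Mul(Pow(19, -1), 48), -1)) = Mul(Rational(-7, 422), Pow(Mul(Rational(1, 19), 48), -1)) = Mul(Rational(-7, 422), Pow(Rational(48, 19), -1)) = Mul(Rational(-7, 422), Rational(19, 48)) = Rational(-133, 20256)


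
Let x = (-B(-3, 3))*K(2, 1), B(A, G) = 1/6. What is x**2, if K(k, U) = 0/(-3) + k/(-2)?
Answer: 1/36 ≈ 0.027778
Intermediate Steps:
B(A, G) = 1/6
K(k, U) = -k/2 (K(k, U) = 0*(-1/3) + k*(-1/2) = 0 - k/2 = -k/2)
x = 1/6 (x = (-1*1/6)*(-1/2*2) = -1/6*(-1) = 1/6 ≈ 0.16667)
x**2 = (1/6)**2 = 1/36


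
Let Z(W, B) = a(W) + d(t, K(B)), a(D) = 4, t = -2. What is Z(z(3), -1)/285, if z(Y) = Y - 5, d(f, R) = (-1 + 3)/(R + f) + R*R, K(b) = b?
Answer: 13/855 ≈ 0.015205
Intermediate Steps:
d(f, R) = R² + 2/(R + f) (d(f, R) = 2/(R + f) + R² = R² + 2/(R + f))
z(Y) = -5 + Y
Z(W, B) = 4 + (2 + B³ - 2*B²)/(-2 + B) (Z(W, B) = 4 + (2 + B³ - 2*B²)/(B - 2) = 4 + (2 + B³ - 2*B²)/(-2 + B))
Z(z(3), -1)/285 = ((-6 + (-1)³ - 2*(-1)² + 4*(-1))/(-2 - 1))/285 = ((-6 - 1 - 2*1 - 4)/(-3))*(1/285) = -(-6 - 1 - 2 - 4)/3*(1/285) = -⅓*(-13)*(1/285) = (13/3)*(1/285) = 13/855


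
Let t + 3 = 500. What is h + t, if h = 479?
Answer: 976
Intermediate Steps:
t = 497 (t = -3 + 500 = 497)
h + t = 479 + 497 = 976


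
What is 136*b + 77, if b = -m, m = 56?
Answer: -7539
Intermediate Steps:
b = -56 (b = -1*56 = -56)
136*b + 77 = 136*(-56) + 77 = -7616 + 77 = -7539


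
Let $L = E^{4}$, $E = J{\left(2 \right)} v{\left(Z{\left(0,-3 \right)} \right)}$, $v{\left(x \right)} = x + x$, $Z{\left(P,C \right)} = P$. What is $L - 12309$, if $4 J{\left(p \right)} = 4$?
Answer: $-12309$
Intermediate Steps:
$J{\left(p \right)} = 1$ ($J{\left(p \right)} = \frac{1}{4} \cdot 4 = 1$)
$v{\left(x \right)} = 2 x$
$E = 0$ ($E = 1 \cdot 2 \cdot 0 = 1 \cdot 0 = 0$)
$L = 0$ ($L = 0^{4} = 0$)
$L - 12309 = 0 - 12309 = -12309$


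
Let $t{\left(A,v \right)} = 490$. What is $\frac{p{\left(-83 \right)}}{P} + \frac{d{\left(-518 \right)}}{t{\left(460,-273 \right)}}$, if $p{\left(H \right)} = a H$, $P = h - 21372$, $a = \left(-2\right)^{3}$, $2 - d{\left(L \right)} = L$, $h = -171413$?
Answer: $\frac{9992284}{9446465} \approx 1.0578$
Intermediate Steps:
$d{\left(L \right)} = 2 - L$
$a = -8$
$P = -192785$ ($P = -171413 - 21372 = -192785$)
$p{\left(H \right)} = - 8 H$
$\frac{p{\left(-83 \right)}}{P} + \frac{d{\left(-518 \right)}}{t{\left(460,-273 \right)}} = \frac{\left(-8\right) \left(-83\right)}{-192785} + \frac{2 - -518}{490} = 664 \left(- \frac{1}{192785}\right) + \left(2 + 518\right) \frac{1}{490} = - \frac{664}{192785} + 520 \cdot \frac{1}{490} = - \frac{664}{192785} + \frac{52}{49} = \frac{9992284}{9446465}$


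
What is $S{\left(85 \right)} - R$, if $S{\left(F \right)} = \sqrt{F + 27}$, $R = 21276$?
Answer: $-21276 + 4 \sqrt{7} \approx -21265.0$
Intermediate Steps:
$S{\left(F \right)} = \sqrt{27 + F}$
$S{\left(85 \right)} - R = \sqrt{27 + 85} - 21276 = \sqrt{112} - 21276 = 4 \sqrt{7} - 21276 = -21276 + 4 \sqrt{7}$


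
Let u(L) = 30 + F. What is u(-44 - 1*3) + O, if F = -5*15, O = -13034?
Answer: -13079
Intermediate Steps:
F = -75
u(L) = -45 (u(L) = 30 - 75 = -45)
u(-44 - 1*3) + O = -45 - 13034 = -13079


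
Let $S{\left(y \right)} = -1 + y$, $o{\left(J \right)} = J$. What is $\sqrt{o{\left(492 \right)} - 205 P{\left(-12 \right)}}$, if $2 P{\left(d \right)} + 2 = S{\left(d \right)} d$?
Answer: $i \sqrt{15293} \approx 123.66 i$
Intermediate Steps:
$P{\left(d \right)} = -1 + \frac{d \left(-1 + d\right)}{2}$ ($P{\left(d \right)} = -1 + \frac{\left(-1 + d\right) d}{2} = -1 + \frac{d \left(-1 + d\right)}{2}$)
$\sqrt{o{\left(492 \right)} - 205 P{\left(-12 \right)}} = \sqrt{492 - 205 \left(-1 + \frac{1}{2} \left(-12\right) \left(-1 - 12\right)\right)} = \sqrt{492 - 205 \left(-1 + \frac{1}{2} \left(-12\right) \left(-13\right)\right)} = \sqrt{492 - 205 \left(-1 + 78\right)} = \sqrt{492 - 15785} = \sqrt{-15293} = i \sqrt{15293}$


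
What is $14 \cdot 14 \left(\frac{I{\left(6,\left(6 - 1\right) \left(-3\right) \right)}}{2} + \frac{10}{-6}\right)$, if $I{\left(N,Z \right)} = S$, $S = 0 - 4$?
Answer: $- \frac{2156}{3} \approx -718.67$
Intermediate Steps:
$S = -4$
$I{\left(N,Z \right)} = -4$
$14 \cdot 14 \left(\frac{I{\left(6,\left(6 - 1\right) \left(-3\right) \right)}}{2} + \frac{10}{-6}\right) = 14 \cdot 14 \left(- \frac{4}{2} + \frac{10}{-6}\right) = 196 \left(\left(-4\right) \frac{1}{2} + 10 \left(- \frac{1}{6}\right)\right) = 196 \left(-2 - \frac{5}{3}\right) = 196 \left(- \frac{11}{3}\right) = - \frac{2156}{3}$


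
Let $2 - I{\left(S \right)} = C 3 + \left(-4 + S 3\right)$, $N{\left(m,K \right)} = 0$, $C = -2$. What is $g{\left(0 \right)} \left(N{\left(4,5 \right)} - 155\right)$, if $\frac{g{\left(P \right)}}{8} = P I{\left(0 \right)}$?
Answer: $0$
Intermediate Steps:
$I{\left(S \right)} = 12 - 3 S$ ($I{\left(S \right)} = 2 - \left(\left(-2\right) 3 + \left(-4 + S 3\right)\right) = 2 - \left(-6 + \left(-4 + 3 S\right)\right) = 2 - \left(-10 + 3 S\right) = 12 - 3 S$)
$g{\left(P \right)} = 96 P$ ($g{\left(P \right)} = 8 P \left(12 - 0\right) = 8 P \left(12 + 0\right) = 8 P 12 = 8 \cdot 12 P = 96 P$)
$g{\left(0 \right)} \left(N{\left(4,5 \right)} - 155\right) = 96 \cdot 0 \left(0 - 155\right) = 0 \left(-155\right) = 0$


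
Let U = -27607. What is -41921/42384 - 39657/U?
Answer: 523509241/1170095088 ≈ 0.44741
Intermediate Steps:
-41921/42384 - 39657/U = -41921/42384 - 39657/(-27607) = -41921*1/42384 - 39657*(-1/27607) = -41921/42384 + 39657/27607 = 523509241/1170095088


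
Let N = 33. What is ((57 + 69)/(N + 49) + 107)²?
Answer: 19802500/1681 ≈ 11780.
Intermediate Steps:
((57 + 69)/(N + 49) + 107)² = ((57 + 69)/(33 + 49) + 107)² = (126/82 + 107)² = (126*(1/82) + 107)² = (63/41 + 107)² = (4450/41)² = 19802500/1681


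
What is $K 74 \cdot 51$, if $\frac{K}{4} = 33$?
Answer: $498168$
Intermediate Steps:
$K = 132$ ($K = 4 \cdot 33 = 132$)
$K 74 \cdot 51 = 132 \cdot 74 \cdot 51 = 9768 \cdot 51 = 498168$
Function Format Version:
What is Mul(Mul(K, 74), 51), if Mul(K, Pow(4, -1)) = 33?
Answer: 498168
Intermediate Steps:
K = 132 (K = Mul(4, 33) = 132)
Mul(Mul(K, 74), 51) = Mul(Mul(132, 74), 51) = Mul(9768, 51) = 498168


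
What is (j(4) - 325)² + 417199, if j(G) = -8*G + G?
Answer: 541808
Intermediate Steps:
j(G) = -7*G
(j(4) - 325)² + 417199 = (-7*4 - 325)² + 417199 = (-28 - 325)² + 417199 = (-353)² + 417199 = 124609 + 417199 = 541808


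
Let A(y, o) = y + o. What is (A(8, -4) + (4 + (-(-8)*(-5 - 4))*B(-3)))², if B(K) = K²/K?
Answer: 50176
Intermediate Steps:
B(K) = K
A(y, o) = o + y
(A(8, -4) + (4 + (-(-8)*(-5 - 4))*B(-3)))² = ((-4 + 8) + (4 - (-8)*(-5 - 4)*(-3)))² = (4 + (4 - (-8)*(-9)*(-3)))² = (4 + (4 - 2*36*(-3)))² = (4 + (4 - 72*(-3)))² = (4 + (4 + 216))² = (4 + 220)² = 224² = 50176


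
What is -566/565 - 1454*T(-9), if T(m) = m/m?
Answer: -822076/565 ≈ -1455.0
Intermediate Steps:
T(m) = 1
-566/565 - 1454*T(-9) = -566/565 - 1454*1 = -566*1/565 - 1454 = -566/565 - 1454 = -822076/565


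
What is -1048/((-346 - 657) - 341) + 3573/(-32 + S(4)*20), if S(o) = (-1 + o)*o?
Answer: 78439/4368 ≈ 17.958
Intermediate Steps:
S(o) = o*(-1 + o)
-1048/((-346 - 657) - 341) + 3573/(-32 + S(4)*20) = -1048/((-346 - 657) - 341) + 3573/(-32 + (4*(-1 + 4))*20) = -1048/(-1003 - 341) + 3573/(-32 + (4*3)*20) = -1048/(-1344) + 3573/(-32 + 12*20) = -1048*(-1/1344) + 3573/(-32 + 240) = 131/168 + 3573/208 = 78439/4368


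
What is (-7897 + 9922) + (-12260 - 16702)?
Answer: -26937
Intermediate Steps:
(-7897 + 9922) + (-12260 - 16702) = 2025 - 28962 = -26937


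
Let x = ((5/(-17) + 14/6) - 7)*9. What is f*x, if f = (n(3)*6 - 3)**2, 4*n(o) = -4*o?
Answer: -334719/17 ≈ -19689.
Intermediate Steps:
n(o) = -o (n(o) = (-4*o)/4 = -o)
x = -759/17 (x = ((5*(-1/17) + 14*(1/6)) - 7)*9 = ((-5/17 + 7/3) - 7)*9 = (104/51 - 7)*9 = -253/51*9 = -759/17 ≈ -44.647)
f = 441 (f = (-1*3*6 - 3)**2 = (-3*6 - 3)**2 = (-18 - 3)**2 = (-21)**2 = 441)
f*x = 441*(-759/17) = -334719/17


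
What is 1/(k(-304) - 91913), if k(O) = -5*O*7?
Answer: -1/81273 ≈ -1.2304e-5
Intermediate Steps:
k(O) = -35*O
1/(k(-304) - 91913) = 1/(-35*(-304) - 91913) = 1/(10640 - 91913) = 1/(-81273) = -1/81273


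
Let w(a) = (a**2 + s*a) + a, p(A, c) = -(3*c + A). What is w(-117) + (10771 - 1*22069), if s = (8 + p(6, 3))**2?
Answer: -3459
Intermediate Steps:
p(A, c) = -A - 3*c (p(A, c) = -(A + 3*c) = -A - 3*c)
s = 49 (s = (8 + (-1*6 - 3*3))**2 = (8 + (-6 - 9))**2 = (8 - 15)**2 = (-7)**2 = 49)
w(a) = a**2 + 50*a (w(a) = (a**2 + 49*a) + a = a**2 + 50*a)
w(-117) + (10771 - 1*22069) = -117*(50 - 117) + (10771 - 1*22069) = -117*(-67) + (10771 - 22069) = 7839 - 11298 = -3459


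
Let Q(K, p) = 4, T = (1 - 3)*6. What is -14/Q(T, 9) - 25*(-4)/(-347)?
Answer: -2629/694 ≈ -3.7882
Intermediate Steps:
T = -12 (T = -2*6 = -12)
-14/Q(T, 9) - 25*(-4)/(-347) = -14/4 - 25*(-4)/(-347) = -14*¼ + 100*(-1/347) = -7/2 - 100/347 = -2629/694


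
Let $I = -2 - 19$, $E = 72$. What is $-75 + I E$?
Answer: $-1587$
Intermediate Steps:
$I = -21$ ($I = -2 - 19 = -21$)
$-75 + I E = -75 - 1512 = -1587$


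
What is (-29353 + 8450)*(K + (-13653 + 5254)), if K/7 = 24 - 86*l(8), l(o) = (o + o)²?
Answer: 3393455729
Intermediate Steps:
l(o) = 4*o² (l(o) = (2*o)² = 4*o²)
K = -153944 (K = 7*(24 - 344*8²) = 7*(24 - 344*64) = 7*(24 - 86*256) = 7*(24 - 22016) = 7*(-21992) = -153944)
(-29353 + 8450)*(K + (-13653 + 5254)) = (-29353 + 8450)*(-153944 + (-13653 + 5254)) = -20903*(-153944 - 8399) = -20903*(-162343) = 3393455729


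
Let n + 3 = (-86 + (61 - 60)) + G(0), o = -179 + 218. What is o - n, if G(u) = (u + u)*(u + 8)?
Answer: 127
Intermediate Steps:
G(u) = 2*u*(8 + u) (G(u) = (2*u)*(8 + u) = 2*u*(8 + u))
o = 39
n = -88 (n = -3 + ((-86 + (61 - 60)) + 2*0*(8 + 0)) = -3 + ((-86 + 1) + 2*0*8) = -3 + (-85 + 0) = -3 - 85 = -88)
o - n = 39 - 1*(-88) = 39 + 88 = 127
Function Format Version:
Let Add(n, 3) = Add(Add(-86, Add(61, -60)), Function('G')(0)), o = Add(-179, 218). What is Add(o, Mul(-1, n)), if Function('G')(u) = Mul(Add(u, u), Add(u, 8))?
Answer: 127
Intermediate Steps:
Function('G')(u) = Mul(2, u, Add(8, u)) (Function('G')(u) = Mul(Mul(2, u), Add(8, u)) = Mul(2, u, Add(8, u)))
o = 39
n = -88 (n = Add(-3, Add(Add(-86, Add(61, -60)), Mul(2, 0, Add(8, 0)))) = Add(-3, Add(Add(-86, 1), Mul(2, 0, 8))) = Add(-3, Add(-85, 0)) = Add(-3, -85) = -88)
Add(o, Mul(-1, n)) = Add(39, Mul(-1, -88)) = Add(39, 88) = 127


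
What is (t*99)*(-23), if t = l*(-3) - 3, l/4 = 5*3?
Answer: 416691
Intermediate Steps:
l = 60 (l = 4*(5*3) = 4*15 = 60)
t = -183 (t = 60*(-3) - 3 = -180 - 3 = -183)
(t*99)*(-23) = -183*99*(-23) = -18117*(-23) = 416691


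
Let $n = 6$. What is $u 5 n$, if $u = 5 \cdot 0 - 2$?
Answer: $-60$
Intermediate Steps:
$u = -2$ ($u = 0 - 2 = -2$)
$u 5 n = \left(-2\right) 5 \cdot 6 = \left(-10\right) 6 = -60$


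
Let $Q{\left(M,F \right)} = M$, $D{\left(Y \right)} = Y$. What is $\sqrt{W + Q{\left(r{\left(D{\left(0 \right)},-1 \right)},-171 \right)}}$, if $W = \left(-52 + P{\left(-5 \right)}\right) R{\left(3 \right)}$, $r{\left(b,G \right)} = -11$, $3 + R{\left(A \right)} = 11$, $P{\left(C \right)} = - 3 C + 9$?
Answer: $i \sqrt{235} \approx 15.33 i$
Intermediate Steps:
$P{\left(C \right)} = 9 - 3 C$
$R{\left(A \right)} = 8$ ($R{\left(A \right)} = -3 + 11 = 8$)
$W = -224$ ($W = \left(-52 + \left(9 - -15\right)\right) 8 = \left(-52 + \left(9 + 15\right)\right) 8 = \left(-52 + 24\right) 8 = \left(-28\right) 8 = -224$)
$\sqrt{W + Q{\left(r{\left(D{\left(0 \right)},-1 \right)},-171 \right)}} = \sqrt{-224 - 11} = \sqrt{-235} = i \sqrt{235}$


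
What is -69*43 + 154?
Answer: -2813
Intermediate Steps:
-69*43 + 154 = -2967 + 154 = -2813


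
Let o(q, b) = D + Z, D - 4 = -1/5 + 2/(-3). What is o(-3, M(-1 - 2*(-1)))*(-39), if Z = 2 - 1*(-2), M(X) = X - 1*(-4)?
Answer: -1391/5 ≈ -278.20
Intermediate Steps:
D = 47/15 (D = 4 + (-1/5 + 2/(-3)) = 4 + (-1*⅕ + 2*(-⅓)) = 4 + (-⅕ - ⅔) = 4 - 13/15 = 47/15 ≈ 3.1333)
M(X) = 4 + X (M(X) = X + 4 = 4 + X)
Z = 4 (Z = 2 + 2 = 4)
o(q, b) = 107/15 (o(q, b) = 47/15 + 4 = 107/15)
o(-3, M(-1 - 2*(-1)))*(-39) = (107/15)*(-39) = -1391/5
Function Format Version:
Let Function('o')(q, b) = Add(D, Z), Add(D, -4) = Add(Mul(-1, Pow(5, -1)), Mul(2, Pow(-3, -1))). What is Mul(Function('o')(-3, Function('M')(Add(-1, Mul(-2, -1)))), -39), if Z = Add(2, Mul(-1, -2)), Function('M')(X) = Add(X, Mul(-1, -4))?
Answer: Rational(-1391, 5) ≈ -278.20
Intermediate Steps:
D = Rational(47, 15) (D = Add(4, Add(Mul(-1, Pow(5, -1)), Mul(2, Pow(-3, -1)))) = Add(4, Add(Mul(-1, Rational(1, 5)), Mul(2, Rational(-1, 3)))) = Add(4, Add(Rational(-1, 5), Rational(-2, 3))) = Add(4, Rational(-13, 15)) = Rational(47, 15) ≈ 3.1333)
Function('M')(X) = Add(4, X) (Function('M')(X) = Add(X, 4) = Add(4, X))
Z = 4 (Z = Add(2, 2) = 4)
Function('o')(q, b) = Rational(107, 15) (Function('o')(q, b) = Add(Rational(47, 15), 4) = Rational(107, 15))
Mul(Function('o')(-3, Function('M')(Add(-1, Mul(-2, -1)))), -39) = Mul(Rational(107, 15), -39) = Rational(-1391, 5)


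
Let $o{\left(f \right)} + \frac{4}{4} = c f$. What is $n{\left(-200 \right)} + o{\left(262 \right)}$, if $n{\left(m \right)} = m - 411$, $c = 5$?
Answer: $698$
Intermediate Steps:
$n{\left(m \right)} = -411 + m$
$o{\left(f \right)} = -1 + 5 f$
$n{\left(-200 \right)} + o{\left(262 \right)} = \left(-411 - 200\right) + \left(-1 + 5 \cdot 262\right) = -611 + \left(-1 + 1310\right) = -611 + 1309 = 698$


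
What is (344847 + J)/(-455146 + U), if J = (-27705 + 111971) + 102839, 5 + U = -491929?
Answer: -66494/118385 ≈ -0.56168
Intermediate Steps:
U = -491934 (U = -5 - 491929 = -491934)
J = 187105 (J = 84266 + 102839 = 187105)
(344847 + J)/(-455146 + U) = (344847 + 187105)/(-455146 - 491934) = 531952/(-947080) = 531952*(-1/947080) = -66494/118385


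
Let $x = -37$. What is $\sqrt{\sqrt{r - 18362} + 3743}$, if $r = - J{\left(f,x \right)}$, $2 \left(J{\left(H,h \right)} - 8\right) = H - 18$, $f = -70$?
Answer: $\sqrt{3743 + 7 i \sqrt{374}} \approx 61.19 + 1.1062 i$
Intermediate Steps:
$J{\left(H,h \right)} = -1 + \frac{H}{2}$ ($J{\left(H,h \right)} = 8 + \frac{H - 18}{2} = 8 + \frac{-18 + H}{2} = 8 + \left(-9 + \frac{H}{2}\right) = -1 + \frac{H}{2}$)
$r = 36$ ($r = - (-1 + \frac{1}{2} \left(-70\right)) = - (-1 - 35) = \left(-1\right) \left(-36\right) = 36$)
$\sqrt{\sqrt{r - 18362} + 3743} = \sqrt{\sqrt{36 - 18362} + 3743} = \sqrt{\sqrt{-18326} + 3743} = \sqrt{7 i \sqrt{374} + 3743} = \sqrt{3743 + 7 i \sqrt{374}}$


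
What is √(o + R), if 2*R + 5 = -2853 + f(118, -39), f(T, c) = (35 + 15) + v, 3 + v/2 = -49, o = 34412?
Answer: 2*√8239 ≈ 181.54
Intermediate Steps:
v = -104 (v = -6 + 2*(-49) = -6 - 98 = -104)
f(T, c) = -54 (f(T, c) = (35 + 15) - 104 = 50 - 104 = -54)
R = -1456 (R = -5/2 + (-2853 - 54)/2 = -5/2 + (½)*(-2907) = -5/2 - 2907/2 = -1456)
√(o + R) = √(34412 - 1456) = √32956 = 2*√8239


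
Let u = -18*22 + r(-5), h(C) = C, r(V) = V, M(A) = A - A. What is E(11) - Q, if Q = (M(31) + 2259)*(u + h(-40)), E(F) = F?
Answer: 996230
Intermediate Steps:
M(A) = 0
u = -401 (u = -18*22 - 5 = -396 - 5 = -401)
Q = -996219 (Q = (0 + 2259)*(-401 - 40) = 2259*(-441) = -996219)
E(11) - Q = 11 - 1*(-996219) = 11 + 996219 = 996230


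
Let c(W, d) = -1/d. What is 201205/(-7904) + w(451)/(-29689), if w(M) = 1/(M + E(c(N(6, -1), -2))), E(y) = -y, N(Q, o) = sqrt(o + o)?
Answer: -5382191311553/211430332256 ≈ -25.456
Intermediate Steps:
N(Q, o) = sqrt(2)*sqrt(o) (N(Q, o) = sqrt(2*o) = sqrt(2)*sqrt(o))
w(M) = 1/(-1/2 + M) (w(M) = 1/(M - (-1)/(-2)) = 1/(M - (-1)*(-1)/2) = 1/(M - 1*1/2) = 1/(M - 1/2) = 1/(-1/2 + M))
201205/(-7904) + w(451)/(-29689) = 201205/(-7904) + (2/(-1 + 2*451))/(-29689) = 201205*(-1/7904) + (2/(-1 + 902))*(-1/29689) = -201205/7904 + (2/901)*(-1/29689) = -201205/7904 - 2/26749789 = -5382191311553/211430332256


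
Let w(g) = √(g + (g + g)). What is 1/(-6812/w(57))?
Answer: -3*√19/6812 ≈ -0.0019197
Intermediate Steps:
w(g) = √3*√g (w(g) = √(g + 2*g) = √(3*g) = √3*√g)
1/(-6812/w(57)) = 1/(-6812*√19/57) = -3*√19/6812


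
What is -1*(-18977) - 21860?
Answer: -2883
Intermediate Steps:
-1*(-18977) - 21860 = 18977 - 21860 = -2883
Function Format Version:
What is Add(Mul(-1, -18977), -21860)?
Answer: -2883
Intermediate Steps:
Add(Mul(-1, -18977), -21860) = Add(18977, -21860) = -2883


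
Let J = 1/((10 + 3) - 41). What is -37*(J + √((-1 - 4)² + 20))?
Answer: 37/28 - 111*√5 ≈ -246.88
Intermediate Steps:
J = -1/28 (J = 1/(13 - 41) = 1/(-28) = -1/28 ≈ -0.035714)
-37*(J + √((-1 - 4)² + 20)) = -37*(-1/28 + √((-1 - 4)² + 20)) = -37*(-1/28 + √((-5)² + 20)) = -37*(-1/28 + √(25 + 20)) = -37*(-1/28 + √45) = -37*(-1/28 + 3*√5) = 37/28 - 111*√5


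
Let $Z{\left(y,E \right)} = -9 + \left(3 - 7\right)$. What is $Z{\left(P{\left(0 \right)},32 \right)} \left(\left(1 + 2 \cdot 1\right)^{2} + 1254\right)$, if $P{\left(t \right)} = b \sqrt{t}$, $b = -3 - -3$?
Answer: $-16419$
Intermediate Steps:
$b = 0$ ($b = -3 + 3 = 0$)
$P{\left(t \right)} = 0$ ($P{\left(t \right)} = 0 \sqrt{t} = 0$)
$Z{\left(y,E \right)} = -13$ ($Z{\left(y,E \right)} = -9 + \left(3 - 7\right) = -9 - 4 = -13$)
$Z{\left(P{\left(0 \right)},32 \right)} \left(\left(1 + 2 \cdot 1\right)^{2} + 1254\right) = - 13 \left(\left(1 + 2 \cdot 1\right)^{2} + 1254\right) = - 13 \left(\left(1 + 2\right)^{2} + 1254\right) = - 13 \left(3^{2} + 1254\right) = - 13 \left(9 + 1254\right) = \left(-13\right) 1263 = -16419$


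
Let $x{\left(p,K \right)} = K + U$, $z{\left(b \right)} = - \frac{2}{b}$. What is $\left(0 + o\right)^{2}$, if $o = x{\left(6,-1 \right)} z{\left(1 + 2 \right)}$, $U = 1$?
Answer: $0$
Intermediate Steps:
$x{\left(p,K \right)} = 1 + K$ ($x{\left(p,K \right)} = K + 1 = 1 + K$)
$o = 0$ ($o = \left(1 - 1\right) \left(- \frac{2}{1 + 2}\right) = 0 \left(- \frac{2}{3}\right) = 0$)
$\left(0 + o\right)^{2} = \left(0 + 0\right)^{2} = 0^{2} = 0$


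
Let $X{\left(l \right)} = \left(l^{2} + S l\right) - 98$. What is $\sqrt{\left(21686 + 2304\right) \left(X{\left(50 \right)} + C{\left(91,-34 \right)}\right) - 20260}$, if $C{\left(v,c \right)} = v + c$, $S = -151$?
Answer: $5 i \sqrt{4886134} \approx 11052.0 i$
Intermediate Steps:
$X{\left(l \right)} = -98 + l^{2} - 151 l$ ($X{\left(l \right)} = \left(l^{2} - 151 l\right) - 98 = -98 + l^{2} - 151 l$)
$C{\left(v,c \right)} = c + v$
$\sqrt{\left(21686 + 2304\right) \left(X{\left(50 \right)} + C{\left(91,-34 \right)}\right) - 20260} = \sqrt{\left(21686 + 2304\right) \left(\left(-98 + 50^{2} - 7550\right) + \left(-34 + 91\right)\right) - 20260} = \sqrt{23990 \left(\left(-98 + 2500 - 7550\right) + 57\right) - 20260} = \sqrt{23990 \left(-5148 + 57\right) - 20260} = \sqrt{23990 \left(-5091\right) - 20260} = \sqrt{-122133090 - 20260} = \sqrt{-122153350} = 5 i \sqrt{4886134}$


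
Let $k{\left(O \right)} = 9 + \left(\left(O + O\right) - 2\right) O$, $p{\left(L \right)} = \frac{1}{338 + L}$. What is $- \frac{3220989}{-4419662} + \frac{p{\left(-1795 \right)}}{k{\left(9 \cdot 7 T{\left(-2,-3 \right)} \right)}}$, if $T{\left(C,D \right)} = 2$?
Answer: $\frac{147871133058595}{202900552348806} \approx 0.72879$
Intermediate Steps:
$k{\left(O \right)} = 9 + O \left(-2 + 2 O\right)$ ($k{\left(O \right)} = 9 + \left(2 O - 2\right) O = 9 + \left(-2 + 2 O\right) O = 9 + O \left(-2 + 2 O\right)$)
$- \frac{3220989}{-4419662} + \frac{p{\left(-1795 \right)}}{k{\left(9 \cdot 7 T{\left(-2,-3 \right)} \right)}} = - \frac{3220989}{-4419662} + \frac{1}{\left(338 - 1795\right) \left(9 - 2 \cdot 9 \cdot 7 \cdot 2 + 2 \left(9 \cdot 7 \cdot 2\right)^{2}\right)} = \left(-3220989\right) \left(- \frac{1}{4419662}\right) + \frac{1}{\left(-1457\right) \left(9 - 2 \cdot 63 \cdot 2 + 2 \left(63 \cdot 2\right)^{2}\right)} = \frac{3220989}{4419662} - \frac{1}{1457 \left(9 - 252 + 2 \cdot 126^{2}\right)} = \frac{3220989}{4419662} - \frac{1}{1457 \left(9 - 252 + 2 \cdot 15876\right)} = \frac{3220989}{4419662} - \frac{1}{1457 \left(9 - 252 + 31752\right)} = \frac{3220989}{4419662} - \frac{1}{1457 \cdot 31509} = \frac{3220989}{4419662} - \frac{1}{45908613} = \frac{147871133058595}{202900552348806}$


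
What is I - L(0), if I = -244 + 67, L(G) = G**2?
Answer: -177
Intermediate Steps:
I = -177
I - L(0) = -177 - 1*0**2 = -177 - 1*0 = -177 + 0 = -177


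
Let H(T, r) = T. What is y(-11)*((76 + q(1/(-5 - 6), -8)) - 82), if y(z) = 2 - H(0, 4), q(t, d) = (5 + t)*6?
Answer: 516/11 ≈ 46.909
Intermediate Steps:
q(t, d) = 30 + 6*t
y(z) = 2 (y(z) = 2 - 1*0 = 2 + 0 = 2)
y(-11)*((76 + q(1/(-5 - 6), -8)) - 82) = 2*((76 + (30 + 6/(-5 - 6))) - 82) = 2*((76 + (30 + 6/(-11))) - 82) = 2*((76 + (30 + 6*(-1/11))) - 82) = 2*((76 + (30 - 6/11)) - 82) = 2*((76 + 324/11) - 82) = 2*(1160/11 - 82) = 2*(258/11) = 516/11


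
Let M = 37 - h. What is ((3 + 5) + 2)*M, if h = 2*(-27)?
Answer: 910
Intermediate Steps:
h = -54
M = 91 (M = 37 - 1*(-54) = 37 + 54 = 91)
((3 + 5) + 2)*M = ((3 + 5) + 2)*91 = (8 + 2)*91 = 10*91 = 910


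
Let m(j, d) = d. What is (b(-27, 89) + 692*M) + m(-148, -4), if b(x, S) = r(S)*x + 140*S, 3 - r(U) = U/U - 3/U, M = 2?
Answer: 1226873/89 ≈ 13785.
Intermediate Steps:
r(U) = 2 + 3/U (r(U) = 3 - (U/U - 3/U) = 3 - (1 - 3/U) = 3 + (-1 + 3/U) = 2 + 3/U)
b(x, S) = 140*S + x*(2 + 3/S) (b(x, S) = (2 + 3/S)*x + 140*S = x*(2 + 3/S) + 140*S = 140*S + x*(2 + 3/S))
(b(-27, 89) + 692*M) + m(-148, -4) = ((2*(-27) + 140*89 + 3*(-27)/89) + 692*2) - 4 = ((-54 + 12460 + 3*(-27)*(1/89)) + 1384) - 4 = ((-54 + 12460 - 81/89) + 1384) - 4 = (1104053/89 + 1384) - 4 = 1227229/89 - 4 = 1226873/89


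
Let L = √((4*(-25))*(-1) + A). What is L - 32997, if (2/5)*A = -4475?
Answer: -32997 + 5*I*√1774/2 ≈ -32997.0 + 105.3*I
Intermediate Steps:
A = -22375/2 (A = (5/2)*(-4475) = -22375/2 ≈ -11188.)
L = 5*I*√1774/2 (L = √((4*(-25))*(-1) - 22375/2) = √(-100*(-1) - 22375/2) = √(100 - 22375/2) = √(-22175/2) = 5*I*√1774/2 ≈ 105.3*I)
L - 32997 = 5*I*√1774/2 - 32997 = -32997 + 5*I*√1774/2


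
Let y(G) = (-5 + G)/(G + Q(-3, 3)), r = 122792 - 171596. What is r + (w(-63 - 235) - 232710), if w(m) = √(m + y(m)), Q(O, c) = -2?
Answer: -281514 + I*√29699/10 ≈ -2.8151e+5 + 17.233*I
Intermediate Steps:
r = -48804
y(G) = (-5 + G)/(-2 + G) (y(G) = (-5 + G)/(G - 2) = (-5 + G)/(-2 + G))
w(m) = √(m + (-5 + m)/(-2 + m))
r + (w(-63 - 235) - 232710) = -48804 + (√((-5 + (-63 - 235)² - (-63 - 235))/(-2 + (-63 - 235))) - 232710) = -48804 + (√((-5 + (-298)² - 1*(-298))/(-2 - 298)) - 232710) = -48804 + (√((-5 + 88804 + 298)/(-300)) - 232710) = -48804 + (√(-1/300*89097) - 232710) = -48804 + (√(-29699/100) - 232710) = -48804 + (I*√29699/10 - 232710) = -48804 + (-232710 + I*√29699/10) = -281514 + I*√29699/10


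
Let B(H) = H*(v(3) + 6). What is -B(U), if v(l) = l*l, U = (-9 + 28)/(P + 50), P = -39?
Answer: -285/11 ≈ -25.909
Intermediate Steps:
U = 19/11 (U = (-9 + 28)/(-39 + 50) = 19/11 ≈ 1.7273)
v(l) = l²
B(H) = 15*H (B(H) = H*(3² + 6) = H*(9 + 6) = H*15 = 15*H)
-B(U) = -15*19/11 = -1*285/11 = -285/11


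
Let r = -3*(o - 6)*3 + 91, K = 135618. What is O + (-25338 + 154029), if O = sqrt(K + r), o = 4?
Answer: 128691 + sqrt(135727) ≈ 1.2906e+5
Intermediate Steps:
r = 109 (r = -3*(4 - 6)*3 + 91 = -3*(-2)*3 + 91 = 6*3 + 91 = 18 + 91 = 109)
O = sqrt(135727) (O = sqrt(135618 + 109) = sqrt(135727) ≈ 368.41)
O + (-25338 + 154029) = sqrt(135727) + (-25338 + 154029) = sqrt(135727) + 128691 = 128691 + sqrt(135727)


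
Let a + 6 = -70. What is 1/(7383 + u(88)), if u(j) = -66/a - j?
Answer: 38/277243 ≈ 0.00013706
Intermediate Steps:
a = -76 (a = -6 - 70 = -76)
u(j) = 33/38 - j (u(j) = -66/(-76) - j = -66*(-1/76) - j = 33/38 - j)
1/(7383 + u(88)) = 1/(7383 + (33/38 - 1*88)) = 1/(7383 + (33/38 - 88)) = 1/(7383 - 3311/38) = 1/(277243/38) = 38/277243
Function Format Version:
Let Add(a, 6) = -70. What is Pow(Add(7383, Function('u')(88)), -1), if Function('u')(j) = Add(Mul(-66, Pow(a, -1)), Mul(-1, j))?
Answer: Rational(38, 277243) ≈ 0.00013706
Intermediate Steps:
a = -76 (a = Add(-6, -70) = -76)
Function('u')(j) = Add(Rational(33, 38), Mul(-1, j)) (Function('u')(j) = Add(Mul(-66, Pow(-76, -1)), Mul(-1, j)) = Add(Mul(-66, Rational(-1, 76)), Mul(-1, j)) = Add(Rational(33, 38), Mul(-1, j)))
Pow(Add(7383, Function('u')(88)), -1) = Pow(Add(7383, Add(Rational(33, 38), Mul(-1, 88))), -1) = Pow(Add(7383, Add(Rational(33, 38), -88)), -1) = Pow(Add(7383, Rational(-3311, 38)), -1) = Pow(Rational(277243, 38), -1) = Rational(38, 277243)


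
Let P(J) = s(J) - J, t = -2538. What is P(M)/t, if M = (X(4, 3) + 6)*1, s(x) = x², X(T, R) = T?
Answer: -5/141 ≈ -0.035461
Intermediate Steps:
M = 10 (M = (4 + 6)*1 = 10*1 = 10)
P(J) = J² - J
P(M)/t = (10*(-1 + 10))/(-2538) = (10*9)*(-1/2538) = 90*(-1/2538) = -5/141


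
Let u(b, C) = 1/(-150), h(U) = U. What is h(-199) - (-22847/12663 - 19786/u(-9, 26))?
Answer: -560970370/189 ≈ -2.9681e+6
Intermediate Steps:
u(b, C) = -1/150
h(-199) - (-22847/12663 - 19786/u(-9, 26)) = -199 - (-22847/12663 - 19786/(-1/150)) = -199 - (-22847*1/12663 - 19786*(-150)) = -199 - (-341/189 + 2967900) = -199 - 1*560932759/189 = -199 - 560932759/189 = -560970370/189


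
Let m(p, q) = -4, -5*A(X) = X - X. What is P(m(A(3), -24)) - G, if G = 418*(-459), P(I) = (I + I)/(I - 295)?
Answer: 57366746/299 ≈ 1.9186e+5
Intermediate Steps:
A(X) = 0 (A(X) = -(X - X)/5 = -⅕*0 = 0)
P(I) = 2*I/(-295 + I) (P(I) = (2*I)/(-295 + I) = 2*I/(-295 + I))
G = -191862
P(m(A(3), -24)) - G = 2*(-4)/(-295 - 4) - 1*(-191862) = 2*(-4)/(-299) + 191862 = 2*(-4)*(-1/299) + 191862 = 8/299 + 191862 = 57366746/299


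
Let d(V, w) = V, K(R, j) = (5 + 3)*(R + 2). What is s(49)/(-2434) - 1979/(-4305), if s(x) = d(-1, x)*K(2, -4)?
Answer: 2477323/5239185 ≈ 0.47285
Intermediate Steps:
K(R, j) = 16 + 8*R (K(R, j) = 8*(2 + R) = 16 + 8*R)
s(x) = -32 (s(x) = -(16 + 8*2) = -(16 + 16) = -1*32 = -32)
s(49)/(-2434) - 1979/(-4305) = -32/(-2434) - 1979/(-4305) = -32*(-1/2434) - 1979*(-1/4305) = 16/1217 + 1979/4305 = 2477323/5239185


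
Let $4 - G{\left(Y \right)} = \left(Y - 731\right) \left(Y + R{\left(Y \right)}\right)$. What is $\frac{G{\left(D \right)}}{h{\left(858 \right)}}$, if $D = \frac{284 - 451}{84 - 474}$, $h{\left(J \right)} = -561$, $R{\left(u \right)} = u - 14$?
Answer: $\frac{729953449}{42664050} \approx 17.109$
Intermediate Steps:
$R{\left(u \right)} = -14 + u$ ($R{\left(u \right)} = u - 14 = -14 + u$)
$D = \frac{167}{390}$ ($D = - \frac{167}{-390} = \left(-167\right) \left(- \frac{1}{390}\right) = \frac{167}{390} \approx 0.42821$)
$G{\left(Y \right)} = 4 - \left(-731 + Y\right) \left(-14 + 2 Y\right)$ ($G{\left(Y \right)} = 4 - \left(Y - 731\right) \left(Y + \left(-14 + Y\right)\right) = 4 - \left(-731 + Y\right) \left(-14 + 2 Y\right)$)
$\frac{G{\left(D \right)}}{h{\left(858 \right)}} = \frac{-10230 - 2 \left(\frac{167}{390}\right)^{2} + 1476 \cdot \frac{167}{390}}{-561} = \left(-10230 - \frac{27889}{76050} + \frac{41082}{65}\right) \left(- \frac{1}{561}\right) = \left(- \frac{729953449}{76050}\right) \left(- \frac{1}{561}\right) = \frac{729953449}{42664050}$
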